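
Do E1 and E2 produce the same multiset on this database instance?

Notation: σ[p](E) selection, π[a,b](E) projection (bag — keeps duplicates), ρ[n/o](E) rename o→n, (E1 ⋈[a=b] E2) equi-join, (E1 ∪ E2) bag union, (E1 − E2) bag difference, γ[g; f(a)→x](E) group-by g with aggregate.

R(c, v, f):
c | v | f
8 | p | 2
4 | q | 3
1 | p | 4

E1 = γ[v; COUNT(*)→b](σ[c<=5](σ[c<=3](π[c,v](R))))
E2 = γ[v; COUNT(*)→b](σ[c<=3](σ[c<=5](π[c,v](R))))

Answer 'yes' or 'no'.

E1 row counts bottom-up:
  R → 3
  π[c,v](R) → 3
  σ[c<=3](π[c,v](R)) → 1
  σ[c<=5](σ[c<=3](π[c,v](R))) → 1
  γ[v; COUNT(*)→b](σ[c<=5](σ[c<=3](π[c,v](R)))) → 1
E2 row counts bottom-up:
  R → 3
  π[c,v](R) → 3
  σ[c<=5](π[c,v](R)) → 2
  σ[c<=3](σ[c<=5](π[c,v](R))) → 1
  γ[v; COUNT(*)→b](σ[c<=3](σ[c<=5](π[c,v](R)))) → 1

E1 and E2 produce the same multiset:
v | b
p | 1

yes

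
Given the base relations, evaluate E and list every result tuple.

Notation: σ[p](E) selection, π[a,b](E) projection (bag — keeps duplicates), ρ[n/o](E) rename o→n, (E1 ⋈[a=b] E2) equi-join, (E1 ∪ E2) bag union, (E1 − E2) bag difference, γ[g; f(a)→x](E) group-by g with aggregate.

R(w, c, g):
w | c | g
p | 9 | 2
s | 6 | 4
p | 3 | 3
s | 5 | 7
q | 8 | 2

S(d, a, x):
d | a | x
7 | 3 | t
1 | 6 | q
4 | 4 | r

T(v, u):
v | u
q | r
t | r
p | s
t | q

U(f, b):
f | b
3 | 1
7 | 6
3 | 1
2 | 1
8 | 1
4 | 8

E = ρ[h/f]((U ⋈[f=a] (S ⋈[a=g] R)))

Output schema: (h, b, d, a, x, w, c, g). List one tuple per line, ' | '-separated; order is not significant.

Subexpression sizes:
  U → 6
  S → 3
  R → 5
  (S ⋈[a=g] R) → 2
  (U ⋈[f=a] (S ⋈[a=g] R)) → 3
  ρ[h/f]((U ⋈[f=a] (S ⋈[a=g] R))) → 3

== RESULT ==
h | b | d | a | x | w | c | g
3 | 1 | 7 | 3 | t | p | 3 | 3
3 | 1 | 7 | 3 | t | p | 3 | 3
4 | 8 | 4 | 4 | r | s | 6 | 4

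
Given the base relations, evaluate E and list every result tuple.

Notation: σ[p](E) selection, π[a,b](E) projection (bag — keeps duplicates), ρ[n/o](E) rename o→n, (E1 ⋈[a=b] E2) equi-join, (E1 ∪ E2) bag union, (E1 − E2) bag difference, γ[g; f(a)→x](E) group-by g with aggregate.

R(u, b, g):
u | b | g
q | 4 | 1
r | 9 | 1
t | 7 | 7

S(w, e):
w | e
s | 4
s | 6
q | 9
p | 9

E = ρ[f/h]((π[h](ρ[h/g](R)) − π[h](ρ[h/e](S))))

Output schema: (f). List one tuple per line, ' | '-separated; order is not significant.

Stepwise |·|:
  R → 3
  ρ[h/g](R) → 3
  π[h](ρ[h/g](R)) → 3
  S → 4
  ρ[h/e](S) → 4
  π[h](ρ[h/e](S)) → 4
  (π[h](ρ[h/g](R)) − π[h](ρ[h/e](S))) → 3
  ρ[f/h]((π[h](ρ[h/g](R)) − π[h](ρ[h/e](S)))) → 3

== RESULT ==
f
1
1
7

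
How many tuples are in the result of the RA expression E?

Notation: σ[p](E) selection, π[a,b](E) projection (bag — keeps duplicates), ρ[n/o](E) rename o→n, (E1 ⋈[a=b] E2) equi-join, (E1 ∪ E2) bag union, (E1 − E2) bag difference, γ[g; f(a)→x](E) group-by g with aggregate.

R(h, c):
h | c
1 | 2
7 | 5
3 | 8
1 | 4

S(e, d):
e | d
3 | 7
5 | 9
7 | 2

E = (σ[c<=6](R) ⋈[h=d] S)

Subexpression sizes:
  R → 4
  σ[c<=6](R) → 3
  S → 3
  (σ[c<=6](R) ⋈[h=d] S) → 1

|E| = 1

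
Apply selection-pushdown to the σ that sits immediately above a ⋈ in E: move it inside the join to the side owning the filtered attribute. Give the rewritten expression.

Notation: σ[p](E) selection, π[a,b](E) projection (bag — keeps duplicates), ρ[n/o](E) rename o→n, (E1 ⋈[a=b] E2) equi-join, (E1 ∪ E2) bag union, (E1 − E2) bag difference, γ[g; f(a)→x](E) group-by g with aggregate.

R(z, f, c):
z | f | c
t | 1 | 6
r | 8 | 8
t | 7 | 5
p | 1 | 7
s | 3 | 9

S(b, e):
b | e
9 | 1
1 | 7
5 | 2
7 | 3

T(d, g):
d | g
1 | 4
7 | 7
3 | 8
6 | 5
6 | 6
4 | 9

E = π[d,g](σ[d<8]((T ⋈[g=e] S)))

σ filters on d, owned by the left side.
E' = π[d,g]((σ[d<8](T) ⋈[g=e] S))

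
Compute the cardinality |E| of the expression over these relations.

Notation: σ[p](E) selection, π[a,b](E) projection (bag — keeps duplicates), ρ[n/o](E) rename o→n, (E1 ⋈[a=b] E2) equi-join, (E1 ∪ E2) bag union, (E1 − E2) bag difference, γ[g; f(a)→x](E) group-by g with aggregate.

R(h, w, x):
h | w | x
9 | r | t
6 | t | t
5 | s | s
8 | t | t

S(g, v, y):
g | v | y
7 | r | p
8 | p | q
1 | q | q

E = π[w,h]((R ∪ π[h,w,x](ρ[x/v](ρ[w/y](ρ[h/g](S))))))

Subexpression sizes:
  R → 4
  S → 3
  ρ[h/g](S) → 3
  ρ[w/y](ρ[h/g](S)) → 3
  ρ[x/v](ρ[w/y](ρ[h/g](S))) → 3
  π[h,w,x](ρ[x/v](ρ[w/y](ρ[h/g](S)))) → 3
  (R ∪ π[h,w,x](ρ[x/v](ρ[w/y](ρ[h/g](S))))) → 7
  π[w,h]((R ∪ π[h,w,x](ρ[x/v](ρ[w/y](ρ[h/g](S)))))) → 7

|E| = 7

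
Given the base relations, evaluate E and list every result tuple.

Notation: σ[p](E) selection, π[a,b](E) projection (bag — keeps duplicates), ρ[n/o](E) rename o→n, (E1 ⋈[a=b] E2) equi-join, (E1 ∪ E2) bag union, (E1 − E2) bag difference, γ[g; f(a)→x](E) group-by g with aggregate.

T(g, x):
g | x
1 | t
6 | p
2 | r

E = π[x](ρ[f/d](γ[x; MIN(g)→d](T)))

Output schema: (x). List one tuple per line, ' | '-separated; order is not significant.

Stepwise |·|:
  T → 3
  γ[x; MIN(g)→d](T) → 3
  ρ[f/d](γ[x; MIN(g)→d](T)) → 3
  π[x](ρ[f/d](γ[x; MIN(g)→d](T))) → 3

== RESULT ==
x
p
r
t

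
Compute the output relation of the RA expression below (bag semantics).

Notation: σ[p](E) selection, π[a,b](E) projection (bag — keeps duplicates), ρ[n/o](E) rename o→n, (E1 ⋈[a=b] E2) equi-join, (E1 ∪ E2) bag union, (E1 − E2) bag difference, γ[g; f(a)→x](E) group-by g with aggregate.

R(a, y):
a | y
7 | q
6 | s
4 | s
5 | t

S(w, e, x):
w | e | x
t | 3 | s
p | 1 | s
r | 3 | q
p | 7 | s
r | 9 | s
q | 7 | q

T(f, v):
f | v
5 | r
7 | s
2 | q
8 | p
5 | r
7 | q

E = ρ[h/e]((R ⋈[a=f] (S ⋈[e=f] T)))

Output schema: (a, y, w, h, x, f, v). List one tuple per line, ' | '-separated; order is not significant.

Stepwise |·|:
  R → 4
  S → 6
  T → 6
  (S ⋈[e=f] T) → 4
  (R ⋈[a=f] (S ⋈[e=f] T)) → 4
  ρ[h/e]((R ⋈[a=f] (S ⋈[e=f] T))) → 4

== RESULT ==
a | y | w | h | x | f | v
7 | q | p | 7 | s | 7 | q
7 | q | p | 7 | s | 7 | s
7 | q | q | 7 | q | 7 | q
7 | q | q | 7 | q | 7 | s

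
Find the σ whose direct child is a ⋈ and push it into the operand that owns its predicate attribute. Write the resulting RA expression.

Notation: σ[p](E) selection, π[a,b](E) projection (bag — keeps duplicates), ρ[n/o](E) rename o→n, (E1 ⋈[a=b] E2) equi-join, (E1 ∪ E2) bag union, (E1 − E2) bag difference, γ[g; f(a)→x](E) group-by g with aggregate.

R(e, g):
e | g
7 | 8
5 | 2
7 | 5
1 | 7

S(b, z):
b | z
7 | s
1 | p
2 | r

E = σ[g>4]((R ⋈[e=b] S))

σ filters on g, owned by the left side.
E' = (σ[g>4](R) ⋈[e=b] S)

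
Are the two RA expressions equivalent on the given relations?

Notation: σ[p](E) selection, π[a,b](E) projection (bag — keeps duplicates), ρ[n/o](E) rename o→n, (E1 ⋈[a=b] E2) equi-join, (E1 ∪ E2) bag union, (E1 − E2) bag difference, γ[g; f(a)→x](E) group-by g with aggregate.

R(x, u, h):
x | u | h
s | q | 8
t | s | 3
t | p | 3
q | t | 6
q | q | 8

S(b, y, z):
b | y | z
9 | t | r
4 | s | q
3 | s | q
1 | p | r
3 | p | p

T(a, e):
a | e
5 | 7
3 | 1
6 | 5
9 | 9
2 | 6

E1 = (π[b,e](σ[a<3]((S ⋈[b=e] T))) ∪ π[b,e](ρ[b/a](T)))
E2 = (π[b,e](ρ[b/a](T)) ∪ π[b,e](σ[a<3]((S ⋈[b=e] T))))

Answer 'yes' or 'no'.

E1 stepwise |·|:
  S → 5
  T → 5
  (S ⋈[b=e] T) → 2
  σ[a<3]((S ⋈[b=e] T)) → 0
  π[b,e](σ[a<3]((S ⋈[b=e] T))) → 0
  T → 5
  ρ[b/a](T) → 5
  π[b,e](ρ[b/a](T)) → 5
  (π[b,e](σ[a<3]((S ⋈[b=e] T))) ∪ π[b,e](ρ[b/a](T))) → 5
E2 stepwise |·|:
  T → 5
  ρ[b/a](T) → 5
  π[b,e](ρ[b/a](T)) → 5
  S → 5
  T → 5
  (S ⋈[b=e] T) → 2
  σ[a<3]((S ⋈[b=e] T)) → 0
  π[b,e](σ[a<3]((S ⋈[b=e] T))) → 0
  (π[b,e](ρ[b/a](T)) ∪ π[b,e](σ[a<3]((S ⋈[b=e] T)))) → 5

E1 and E2 produce the same multiset:
b | e
2 | 6
3 | 1
5 | 7
6 | 5
9 | 9

yes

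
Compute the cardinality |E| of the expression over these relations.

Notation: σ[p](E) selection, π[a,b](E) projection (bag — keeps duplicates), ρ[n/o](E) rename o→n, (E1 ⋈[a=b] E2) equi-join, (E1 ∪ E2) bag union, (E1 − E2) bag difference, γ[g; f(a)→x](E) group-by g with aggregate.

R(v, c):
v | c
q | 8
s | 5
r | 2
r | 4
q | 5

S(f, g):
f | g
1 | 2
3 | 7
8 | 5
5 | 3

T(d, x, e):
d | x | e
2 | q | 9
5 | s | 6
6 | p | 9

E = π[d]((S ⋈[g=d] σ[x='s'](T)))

Per-node cardinality:
  S → 4
  T → 3
  σ[x='s'](T) → 1
  (S ⋈[g=d] σ[x='s'](T)) → 1
  π[d]((S ⋈[g=d] σ[x='s'](T))) → 1

|E| = 1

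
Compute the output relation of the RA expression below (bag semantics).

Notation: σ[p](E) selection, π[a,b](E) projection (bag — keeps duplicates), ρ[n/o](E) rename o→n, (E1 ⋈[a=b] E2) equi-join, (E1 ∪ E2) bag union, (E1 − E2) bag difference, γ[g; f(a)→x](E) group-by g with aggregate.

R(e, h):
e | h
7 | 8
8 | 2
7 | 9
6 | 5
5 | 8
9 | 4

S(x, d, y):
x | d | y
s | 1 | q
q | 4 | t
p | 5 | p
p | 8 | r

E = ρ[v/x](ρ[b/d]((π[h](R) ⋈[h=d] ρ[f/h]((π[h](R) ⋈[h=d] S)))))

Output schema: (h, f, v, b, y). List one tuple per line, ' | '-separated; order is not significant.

Stepwise |·|:
  R → 6
  π[h](R) → 6
  R → 6
  π[h](R) → 6
  S → 4
  (π[h](R) ⋈[h=d] S) → 4
  ρ[f/h]((π[h](R) ⋈[h=d] S)) → 4
  (π[h](R) ⋈[h=d] ρ[f/h]((π[h](R) ⋈[h=d] S))) → 6
  ρ[b/d]((π[h](R) ⋈[h=d] ρ[f/h]((π[h](R) ⋈[h=d] S)))) → 6
  ρ[v/x](ρ[b/d]((π[h](R) ⋈[h=d] ρ[f/h]((π[h](R) ⋈[h=d] S))))) → 6

== RESULT ==
h | f | v | b | y
4 | 4 | q | 4 | t
5 | 5 | p | 5 | p
8 | 8 | p | 8 | r
8 | 8 | p | 8 | r
8 | 8 | p | 8 | r
8 | 8 | p | 8 | r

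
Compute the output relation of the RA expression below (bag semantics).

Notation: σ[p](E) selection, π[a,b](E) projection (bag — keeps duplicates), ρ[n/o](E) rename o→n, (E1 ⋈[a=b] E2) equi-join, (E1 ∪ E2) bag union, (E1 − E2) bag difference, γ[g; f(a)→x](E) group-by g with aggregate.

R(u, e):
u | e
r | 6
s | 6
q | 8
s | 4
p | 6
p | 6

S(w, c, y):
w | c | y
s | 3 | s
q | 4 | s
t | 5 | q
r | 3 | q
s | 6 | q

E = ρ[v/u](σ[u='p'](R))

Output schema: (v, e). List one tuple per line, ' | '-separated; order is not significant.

Row counts bottom-up:
  R → 6
  σ[u='p'](R) → 2
  ρ[v/u](σ[u='p'](R)) → 2

== RESULT ==
v | e
p | 6
p | 6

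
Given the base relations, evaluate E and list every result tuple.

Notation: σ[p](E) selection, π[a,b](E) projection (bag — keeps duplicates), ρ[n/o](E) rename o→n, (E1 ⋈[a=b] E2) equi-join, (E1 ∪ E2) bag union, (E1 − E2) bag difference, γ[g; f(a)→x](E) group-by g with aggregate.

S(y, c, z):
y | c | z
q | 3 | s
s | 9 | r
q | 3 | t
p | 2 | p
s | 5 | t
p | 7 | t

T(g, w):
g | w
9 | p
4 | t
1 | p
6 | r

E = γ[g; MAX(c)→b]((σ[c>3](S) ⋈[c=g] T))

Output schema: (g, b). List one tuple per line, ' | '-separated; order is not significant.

Subexpression sizes:
  S → 6
  σ[c>3](S) → 3
  T → 4
  (σ[c>3](S) ⋈[c=g] T) → 1
  γ[g; MAX(c)→b]((σ[c>3](S) ⋈[c=g] T)) → 1

== RESULT ==
g | b
9 | 9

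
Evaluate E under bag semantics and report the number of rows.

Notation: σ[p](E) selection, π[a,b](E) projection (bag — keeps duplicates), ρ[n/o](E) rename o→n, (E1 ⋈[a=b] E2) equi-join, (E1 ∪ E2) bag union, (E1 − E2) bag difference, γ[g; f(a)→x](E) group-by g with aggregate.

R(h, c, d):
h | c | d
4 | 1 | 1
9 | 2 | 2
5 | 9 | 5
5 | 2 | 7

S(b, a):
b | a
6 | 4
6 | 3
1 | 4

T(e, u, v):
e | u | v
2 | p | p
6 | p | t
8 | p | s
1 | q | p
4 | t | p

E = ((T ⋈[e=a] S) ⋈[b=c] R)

Per-node cardinality:
  T → 5
  S → 3
  (T ⋈[e=a] S) → 2
  R → 4
  ((T ⋈[e=a] S) ⋈[b=c] R) → 1

|E| = 1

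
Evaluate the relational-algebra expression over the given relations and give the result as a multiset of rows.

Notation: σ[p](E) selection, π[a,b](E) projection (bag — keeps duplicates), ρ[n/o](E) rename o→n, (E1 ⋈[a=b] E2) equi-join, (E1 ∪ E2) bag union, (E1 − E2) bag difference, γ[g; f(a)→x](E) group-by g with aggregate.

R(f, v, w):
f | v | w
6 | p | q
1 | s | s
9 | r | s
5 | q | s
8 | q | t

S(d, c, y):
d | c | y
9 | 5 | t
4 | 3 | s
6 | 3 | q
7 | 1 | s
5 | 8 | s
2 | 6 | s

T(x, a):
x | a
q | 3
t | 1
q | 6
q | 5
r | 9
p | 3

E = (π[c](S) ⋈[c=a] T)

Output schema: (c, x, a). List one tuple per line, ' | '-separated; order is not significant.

Row counts bottom-up:
  S → 6
  π[c](S) → 6
  T → 6
  (π[c](S) ⋈[c=a] T) → 7

== RESULT ==
c | x | a
1 | t | 1
3 | p | 3
3 | p | 3
3 | q | 3
3 | q | 3
5 | q | 5
6 | q | 6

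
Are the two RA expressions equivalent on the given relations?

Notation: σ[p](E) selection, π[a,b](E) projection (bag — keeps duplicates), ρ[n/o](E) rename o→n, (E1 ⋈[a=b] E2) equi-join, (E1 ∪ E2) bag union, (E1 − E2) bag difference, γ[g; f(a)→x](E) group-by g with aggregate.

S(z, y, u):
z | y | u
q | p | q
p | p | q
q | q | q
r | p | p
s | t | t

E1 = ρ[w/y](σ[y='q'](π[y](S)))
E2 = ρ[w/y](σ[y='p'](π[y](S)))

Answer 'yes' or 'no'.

E1 subexpression sizes:
  S → 5
  π[y](S) → 5
  σ[y='q'](π[y](S)) → 1
  ρ[w/y](σ[y='q'](π[y](S))) → 1
E2 subexpression sizes:
  S → 5
  π[y](S) → 5
  σ[y='p'](π[y](S)) → 3
  ρ[w/y](σ[y='p'](π[y](S))) → 3

E1 result:
w
q
E2 result:
w
p
p
p
Witness: ('p',) appears 0× in E1 but 3× in E2.

no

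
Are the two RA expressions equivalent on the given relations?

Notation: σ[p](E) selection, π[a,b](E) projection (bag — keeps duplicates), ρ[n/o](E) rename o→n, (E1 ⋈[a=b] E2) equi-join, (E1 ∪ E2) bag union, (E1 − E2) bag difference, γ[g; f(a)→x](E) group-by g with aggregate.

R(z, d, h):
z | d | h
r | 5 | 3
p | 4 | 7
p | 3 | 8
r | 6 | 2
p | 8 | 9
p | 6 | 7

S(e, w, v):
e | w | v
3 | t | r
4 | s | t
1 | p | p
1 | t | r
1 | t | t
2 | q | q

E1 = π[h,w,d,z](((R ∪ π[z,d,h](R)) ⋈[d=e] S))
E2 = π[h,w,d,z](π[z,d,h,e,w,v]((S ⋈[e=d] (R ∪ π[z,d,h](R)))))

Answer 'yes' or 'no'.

E1 stepwise |·|:
  R → 6
  R → 6
  π[z,d,h](R) → 6
  (R ∪ π[z,d,h](R)) → 12
  S → 6
  ((R ∪ π[z,d,h](R)) ⋈[d=e] S) → 4
  π[h,w,d,z](((R ∪ π[z,d,h](R)) ⋈[d=e] S)) → 4
E2 stepwise |·|:
  S → 6
  R → 6
  R → 6
  π[z,d,h](R) → 6
  (R ∪ π[z,d,h](R)) → 12
  (S ⋈[e=d] (R ∪ π[z,d,h](R))) → 4
  π[z,d,h,e,w,v]((S ⋈[e=d] (R ∪ π[z,d,h](R)))) → 4
  π[h,w,d,z](π[z,d,h,e,w,v]((S ⋈[e=d] (R ∪ π[z,d,h](R))))) → 4

E1 and E2 produce the same multiset:
h | w | d | z
7 | s | 4 | p
7 | s | 4 | p
8 | t | 3 | p
8 | t | 3 | p

yes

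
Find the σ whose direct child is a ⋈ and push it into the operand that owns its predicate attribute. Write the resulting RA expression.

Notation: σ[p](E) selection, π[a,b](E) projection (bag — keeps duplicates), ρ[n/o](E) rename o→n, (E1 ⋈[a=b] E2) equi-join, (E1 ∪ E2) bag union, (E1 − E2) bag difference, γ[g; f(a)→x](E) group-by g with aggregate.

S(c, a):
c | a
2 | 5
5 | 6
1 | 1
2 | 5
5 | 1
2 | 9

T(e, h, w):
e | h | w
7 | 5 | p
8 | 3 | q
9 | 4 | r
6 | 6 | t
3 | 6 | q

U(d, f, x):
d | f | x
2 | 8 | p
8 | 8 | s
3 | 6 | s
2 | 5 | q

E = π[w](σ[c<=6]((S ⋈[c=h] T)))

σ filters on c, owned by the left side.
E' = π[w]((σ[c<=6](S) ⋈[c=h] T))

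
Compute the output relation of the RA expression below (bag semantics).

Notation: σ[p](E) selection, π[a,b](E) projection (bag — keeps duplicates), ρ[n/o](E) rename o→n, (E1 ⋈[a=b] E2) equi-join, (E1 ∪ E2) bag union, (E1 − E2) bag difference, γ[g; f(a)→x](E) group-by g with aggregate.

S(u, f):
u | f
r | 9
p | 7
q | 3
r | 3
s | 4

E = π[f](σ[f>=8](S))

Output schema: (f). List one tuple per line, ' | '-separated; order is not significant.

Row counts bottom-up:
  S → 5
  σ[f>=8](S) → 1
  π[f](σ[f>=8](S)) → 1

== RESULT ==
f
9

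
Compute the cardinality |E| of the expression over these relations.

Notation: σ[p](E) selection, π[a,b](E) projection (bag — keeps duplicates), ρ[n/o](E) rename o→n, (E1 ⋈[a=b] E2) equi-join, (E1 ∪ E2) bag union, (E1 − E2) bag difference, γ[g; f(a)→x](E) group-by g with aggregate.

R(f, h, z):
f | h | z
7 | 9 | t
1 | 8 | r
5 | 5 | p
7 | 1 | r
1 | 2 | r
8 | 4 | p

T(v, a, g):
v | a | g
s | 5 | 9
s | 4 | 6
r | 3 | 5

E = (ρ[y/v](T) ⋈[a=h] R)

Stepwise |·|:
  T → 3
  ρ[y/v](T) → 3
  R → 6
  (ρ[y/v](T) ⋈[a=h] R) → 2

|E| = 2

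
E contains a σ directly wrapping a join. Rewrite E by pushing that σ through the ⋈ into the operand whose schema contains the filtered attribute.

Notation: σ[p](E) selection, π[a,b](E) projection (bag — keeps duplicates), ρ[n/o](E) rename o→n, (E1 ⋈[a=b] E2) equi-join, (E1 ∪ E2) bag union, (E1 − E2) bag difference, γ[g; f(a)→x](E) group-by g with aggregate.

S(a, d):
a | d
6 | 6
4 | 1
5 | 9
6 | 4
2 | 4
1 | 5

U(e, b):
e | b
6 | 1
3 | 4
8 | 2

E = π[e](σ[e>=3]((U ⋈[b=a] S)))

σ filters on e, owned by the left side.
E' = π[e]((σ[e>=3](U) ⋈[b=a] S))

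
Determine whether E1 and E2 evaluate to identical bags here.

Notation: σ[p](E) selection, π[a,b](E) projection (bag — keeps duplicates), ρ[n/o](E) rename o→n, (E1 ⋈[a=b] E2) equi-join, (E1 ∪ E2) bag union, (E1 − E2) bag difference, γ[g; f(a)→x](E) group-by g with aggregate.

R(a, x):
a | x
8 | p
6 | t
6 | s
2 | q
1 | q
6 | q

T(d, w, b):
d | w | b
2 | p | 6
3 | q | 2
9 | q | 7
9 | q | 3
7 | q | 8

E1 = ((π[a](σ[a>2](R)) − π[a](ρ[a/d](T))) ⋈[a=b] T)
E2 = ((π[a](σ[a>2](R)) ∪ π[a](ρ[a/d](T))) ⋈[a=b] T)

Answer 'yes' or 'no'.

E1 row counts bottom-up:
  R → 6
  σ[a>2](R) → 4
  π[a](σ[a>2](R)) → 4
  T → 5
  ρ[a/d](T) → 5
  π[a](ρ[a/d](T)) → 5
  (π[a](σ[a>2](R)) − π[a](ρ[a/d](T))) → 4
  T → 5
  ((π[a](σ[a>2](R)) − π[a](ρ[a/d](T))) ⋈[a=b] T) → 4
E2 row counts bottom-up:
  R → 6
  σ[a>2](R) → 4
  π[a](σ[a>2](R)) → 4
  T → 5
  ρ[a/d](T) → 5
  π[a](ρ[a/d](T)) → 5
  (π[a](σ[a>2](R)) ∪ π[a](ρ[a/d](T))) → 9
  T → 5
  ((π[a](σ[a>2](R)) ∪ π[a](ρ[a/d](T))) ⋈[a=b] T) → 7

E1 result:
a | d | w | b
6 | 2 | p | 6
6 | 2 | p | 6
6 | 2 | p | 6
8 | 7 | q | 8
E2 result:
a | d | w | b
2 | 3 | q | 2
3 | 9 | q | 3
6 | 2 | p | 6
6 | 2 | p | 6
6 | 2 | p | 6
7 | 9 | q | 7
8 | 7 | q | 8
Witness: (2, 3, 'q', 2) appears 0× in E1 but 1× in E2.

no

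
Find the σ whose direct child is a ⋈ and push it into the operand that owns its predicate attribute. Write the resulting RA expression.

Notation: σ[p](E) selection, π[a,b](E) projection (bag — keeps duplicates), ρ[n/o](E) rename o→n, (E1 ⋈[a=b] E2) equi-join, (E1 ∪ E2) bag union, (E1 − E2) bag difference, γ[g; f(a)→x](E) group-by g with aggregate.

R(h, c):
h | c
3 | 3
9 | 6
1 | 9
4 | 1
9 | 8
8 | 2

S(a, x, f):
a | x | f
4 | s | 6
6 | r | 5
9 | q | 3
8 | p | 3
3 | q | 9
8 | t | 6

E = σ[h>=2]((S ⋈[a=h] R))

σ filters on h, owned by the right side.
E' = (S ⋈[a=h] σ[h>=2](R))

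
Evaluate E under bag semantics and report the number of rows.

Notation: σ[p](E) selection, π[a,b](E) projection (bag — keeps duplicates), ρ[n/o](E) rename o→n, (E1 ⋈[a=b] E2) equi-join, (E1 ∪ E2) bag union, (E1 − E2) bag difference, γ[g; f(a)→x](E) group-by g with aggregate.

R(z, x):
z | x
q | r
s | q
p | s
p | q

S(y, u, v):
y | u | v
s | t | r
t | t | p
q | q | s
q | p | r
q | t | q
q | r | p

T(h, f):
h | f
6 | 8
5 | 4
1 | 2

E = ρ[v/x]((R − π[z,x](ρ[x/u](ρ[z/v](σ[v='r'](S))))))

Stepwise |·|:
  R → 4
  S → 6
  σ[v='r'](S) → 2
  ρ[z/v](σ[v='r'](S)) → 2
  ρ[x/u](ρ[z/v](σ[v='r'](S))) → 2
  π[z,x](ρ[x/u](ρ[z/v](σ[v='r'](S)))) → 2
  (R − π[z,x](ρ[x/u](ρ[z/v](σ[v='r'](S))))) → 4
  ρ[v/x]((R − π[z,x](ρ[x/u](ρ[z/v](σ[v='r'](S)))))) → 4

|E| = 4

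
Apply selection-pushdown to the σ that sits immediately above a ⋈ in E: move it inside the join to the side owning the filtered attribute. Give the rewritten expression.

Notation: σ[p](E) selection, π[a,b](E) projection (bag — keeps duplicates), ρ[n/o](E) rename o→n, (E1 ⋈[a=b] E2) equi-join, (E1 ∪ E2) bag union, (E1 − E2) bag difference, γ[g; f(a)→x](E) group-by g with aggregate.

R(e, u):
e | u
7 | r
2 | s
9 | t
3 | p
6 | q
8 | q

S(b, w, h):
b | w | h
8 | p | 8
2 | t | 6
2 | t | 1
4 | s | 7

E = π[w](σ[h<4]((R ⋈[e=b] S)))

σ filters on h, owned by the right side.
E' = π[w]((R ⋈[e=b] σ[h<4](S)))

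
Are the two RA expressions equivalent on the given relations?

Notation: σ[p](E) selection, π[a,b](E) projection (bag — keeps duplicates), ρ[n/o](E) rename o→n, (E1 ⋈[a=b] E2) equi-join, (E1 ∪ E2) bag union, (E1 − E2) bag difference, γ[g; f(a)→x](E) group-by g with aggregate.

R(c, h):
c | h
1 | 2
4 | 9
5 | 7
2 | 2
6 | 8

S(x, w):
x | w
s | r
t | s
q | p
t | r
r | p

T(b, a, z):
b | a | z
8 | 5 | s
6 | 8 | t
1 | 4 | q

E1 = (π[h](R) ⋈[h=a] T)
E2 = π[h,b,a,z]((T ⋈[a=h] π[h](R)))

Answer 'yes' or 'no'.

E1 per-node cardinality:
  R → 5
  π[h](R) → 5
  T → 3
  (π[h](R) ⋈[h=a] T) → 1
E2 per-node cardinality:
  T → 3
  R → 5
  π[h](R) → 5
  (T ⋈[a=h] π[h](R)) → 1
  π[h,b,a,z]((T ⋈[a=h] π[h](R))) → 1

E1 and E2 produce the same multiset:
h | b | a | z
8 | 6 | 8 | t

yes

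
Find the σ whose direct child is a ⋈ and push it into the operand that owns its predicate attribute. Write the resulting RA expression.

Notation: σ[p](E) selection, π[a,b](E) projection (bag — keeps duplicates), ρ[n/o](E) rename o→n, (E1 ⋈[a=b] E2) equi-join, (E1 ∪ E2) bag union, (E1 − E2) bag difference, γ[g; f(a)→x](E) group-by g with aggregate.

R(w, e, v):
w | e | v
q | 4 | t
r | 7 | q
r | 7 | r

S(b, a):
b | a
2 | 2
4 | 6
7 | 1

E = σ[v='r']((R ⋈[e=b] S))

σ filters on v, owned by the left side.
E' = (σ[v='r'](R) ⋈[e=b] S)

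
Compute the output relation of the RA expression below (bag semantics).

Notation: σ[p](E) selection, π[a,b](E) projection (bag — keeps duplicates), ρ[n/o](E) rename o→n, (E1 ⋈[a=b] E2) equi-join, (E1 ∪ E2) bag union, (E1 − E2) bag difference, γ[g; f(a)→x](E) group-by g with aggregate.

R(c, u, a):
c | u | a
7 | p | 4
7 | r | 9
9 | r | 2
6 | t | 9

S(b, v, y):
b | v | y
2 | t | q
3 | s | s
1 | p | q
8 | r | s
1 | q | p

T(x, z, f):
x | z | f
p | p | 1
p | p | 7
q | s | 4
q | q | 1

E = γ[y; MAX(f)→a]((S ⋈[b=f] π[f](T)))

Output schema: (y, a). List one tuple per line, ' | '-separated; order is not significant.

Row counts bottom-up:
  S → 5
  T → 4
  π[f](T) → 4
  (S ⋈[b=f] π[f](T)) → 4
  γ[y; MAX(f)→a]((S ⋈[b=f] π[f](T))) → 2

== RESULT ==
y | a
p | 1
q | 1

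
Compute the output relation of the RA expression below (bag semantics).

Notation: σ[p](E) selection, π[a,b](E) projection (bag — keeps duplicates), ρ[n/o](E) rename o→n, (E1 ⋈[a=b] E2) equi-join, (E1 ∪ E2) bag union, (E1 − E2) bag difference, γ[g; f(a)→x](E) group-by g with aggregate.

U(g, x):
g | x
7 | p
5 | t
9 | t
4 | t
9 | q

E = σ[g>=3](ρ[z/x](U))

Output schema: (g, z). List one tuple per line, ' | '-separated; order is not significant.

Subexpression sizes:
  U → 5
  ρ[z/x](U) → 5
  σ[g>=3](ρ[z/x](U)) → 5

== RESULT ==
g | z
4 | t
5 | t
7 | p
9 | q
9 | t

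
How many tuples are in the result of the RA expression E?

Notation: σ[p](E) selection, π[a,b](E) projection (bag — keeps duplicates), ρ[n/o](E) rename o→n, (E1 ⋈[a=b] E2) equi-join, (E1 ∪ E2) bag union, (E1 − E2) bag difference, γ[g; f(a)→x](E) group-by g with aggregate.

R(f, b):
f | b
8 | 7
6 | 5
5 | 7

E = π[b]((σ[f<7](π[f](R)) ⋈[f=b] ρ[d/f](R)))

Stepwise |·|:
  R → 3
  π[f](R) → 3
  σ[f<7](π[f](R)) → 2
  R → 3
  ρ[d/f](R) → 3
  (σ[f<7](π[f](R)) ⋈[f=b] ρ[d/f](R)) → 1
  π[b]((σ[f<7](π[f](R)) ⋈[f=b] ρ[d/f](R))) → 1

|E| = 1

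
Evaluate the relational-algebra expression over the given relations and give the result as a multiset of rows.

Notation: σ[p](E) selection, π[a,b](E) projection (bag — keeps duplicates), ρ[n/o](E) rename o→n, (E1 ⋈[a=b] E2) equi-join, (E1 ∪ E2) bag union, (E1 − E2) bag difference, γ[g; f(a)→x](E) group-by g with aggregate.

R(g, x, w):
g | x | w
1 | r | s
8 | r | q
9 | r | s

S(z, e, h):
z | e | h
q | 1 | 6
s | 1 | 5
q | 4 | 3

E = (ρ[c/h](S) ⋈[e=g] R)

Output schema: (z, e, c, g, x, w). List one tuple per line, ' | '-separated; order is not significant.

Per-node cardinality:
  S → 3
  ρ[c/h](S) → 3
  R → 3
  (ρ[c/h](S) ⋈[e=g] R) → 2

== RESULT ==
z | e | c | g | x | w
q | 1 | 6 | 1 | r | s
s | 1 | 5 | 1 | r | s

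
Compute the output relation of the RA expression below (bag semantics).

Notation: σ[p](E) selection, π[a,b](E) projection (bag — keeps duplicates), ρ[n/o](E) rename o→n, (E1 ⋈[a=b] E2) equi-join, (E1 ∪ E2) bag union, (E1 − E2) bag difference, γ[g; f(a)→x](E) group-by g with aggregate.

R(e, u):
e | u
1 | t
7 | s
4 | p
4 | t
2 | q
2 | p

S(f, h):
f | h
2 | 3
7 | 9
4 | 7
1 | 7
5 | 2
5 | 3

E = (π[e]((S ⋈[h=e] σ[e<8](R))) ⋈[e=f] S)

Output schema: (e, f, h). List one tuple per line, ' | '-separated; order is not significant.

Row counts bottom-up:
  S → 6
  R → 6
  σ[e<8](R) → 6
  (S ⋈[h=e] σ[e<8](R)) → 4
  π[e]((S ⋈[h=e] σ[e<8](R))) → 4
  S → 6
  (π[e]((S ⋈[h=e] σ[e<8](R))) ⋈[e=f] S) → 4

== RESULT ==
e | f | h
2 | 2 | 3
2 | 2 | 3
7 | 7 | 9
7 | 7 | 9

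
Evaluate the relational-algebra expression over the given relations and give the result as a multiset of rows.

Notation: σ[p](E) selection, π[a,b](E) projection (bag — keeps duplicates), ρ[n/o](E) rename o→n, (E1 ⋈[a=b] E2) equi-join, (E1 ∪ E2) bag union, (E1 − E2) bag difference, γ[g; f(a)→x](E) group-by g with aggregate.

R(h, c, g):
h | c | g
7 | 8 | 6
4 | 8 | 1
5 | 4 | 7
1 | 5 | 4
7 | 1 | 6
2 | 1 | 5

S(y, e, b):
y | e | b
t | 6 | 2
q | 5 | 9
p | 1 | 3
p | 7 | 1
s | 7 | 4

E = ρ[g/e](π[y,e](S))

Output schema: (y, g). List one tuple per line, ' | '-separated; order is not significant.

Stepwise |·|:
  S → 5
  π[y,e](S) → 5
  ρ[g/e](π[y,e](S)) → 5

== RESULT ==
y | g
p | 1
p | 7
q | 5
s | 7
t | 6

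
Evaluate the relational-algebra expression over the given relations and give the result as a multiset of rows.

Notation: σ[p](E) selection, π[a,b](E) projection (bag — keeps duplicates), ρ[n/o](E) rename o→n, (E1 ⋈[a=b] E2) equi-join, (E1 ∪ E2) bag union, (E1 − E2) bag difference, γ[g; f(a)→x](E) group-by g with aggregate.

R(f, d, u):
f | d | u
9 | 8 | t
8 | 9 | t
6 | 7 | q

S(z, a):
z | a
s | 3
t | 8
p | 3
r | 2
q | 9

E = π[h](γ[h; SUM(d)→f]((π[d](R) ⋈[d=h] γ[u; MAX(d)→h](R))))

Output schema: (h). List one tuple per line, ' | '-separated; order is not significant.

Per-node cardinality:
  R → 3
  π[d](R) → 3
  R → 3
  γ[u; MAX(d)→h](R) → 2
  (π[d](R) ⋈[d=h] γ[u; MAX(d)→h](R)) → 2
  γ[h; SUM(d)→f]((π[d](R) ⋈[d=h] γ[u; MAX(d)→h](R))) → 2
  π[h](γ[h; SUM(d)→f]((π[d](R) ⋈[d=h] γ[u; MAX(d)→h](R)))) → 2

== RESULT ==
h
7
9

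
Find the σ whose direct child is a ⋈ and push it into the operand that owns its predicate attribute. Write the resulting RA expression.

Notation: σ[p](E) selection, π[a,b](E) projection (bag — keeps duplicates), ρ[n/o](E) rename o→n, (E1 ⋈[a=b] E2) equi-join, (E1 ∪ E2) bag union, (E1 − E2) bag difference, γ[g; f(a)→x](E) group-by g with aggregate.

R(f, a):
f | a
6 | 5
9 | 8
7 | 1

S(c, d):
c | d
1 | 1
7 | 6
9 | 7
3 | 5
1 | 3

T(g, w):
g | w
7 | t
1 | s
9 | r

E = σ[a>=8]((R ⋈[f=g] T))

σ filters on a, owned by the left side.
E' = (σ[a>=8](R) ⋈[f=g] T)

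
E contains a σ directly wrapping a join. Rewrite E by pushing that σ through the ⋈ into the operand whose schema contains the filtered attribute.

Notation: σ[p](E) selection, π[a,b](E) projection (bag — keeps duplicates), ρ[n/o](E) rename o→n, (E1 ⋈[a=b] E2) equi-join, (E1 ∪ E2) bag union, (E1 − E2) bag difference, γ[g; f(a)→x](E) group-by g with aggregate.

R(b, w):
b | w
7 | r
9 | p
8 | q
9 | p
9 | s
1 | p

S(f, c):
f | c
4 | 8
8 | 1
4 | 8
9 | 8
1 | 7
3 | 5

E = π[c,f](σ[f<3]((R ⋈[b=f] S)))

σ filters on f, owned by the right side.
E' = π[c,f]((R ⋈[b=f] σ[f<3](S)))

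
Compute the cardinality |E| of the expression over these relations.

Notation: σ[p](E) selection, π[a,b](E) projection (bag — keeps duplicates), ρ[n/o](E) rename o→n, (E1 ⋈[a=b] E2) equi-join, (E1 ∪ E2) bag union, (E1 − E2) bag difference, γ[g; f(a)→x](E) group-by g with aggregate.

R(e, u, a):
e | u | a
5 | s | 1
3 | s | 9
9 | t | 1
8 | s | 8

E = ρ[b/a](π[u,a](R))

Stepwise |·|:
  R → 4
  π[u,a](R) → 4
  ρ[b/a](π[u,a](R)) → 4

|E| = 4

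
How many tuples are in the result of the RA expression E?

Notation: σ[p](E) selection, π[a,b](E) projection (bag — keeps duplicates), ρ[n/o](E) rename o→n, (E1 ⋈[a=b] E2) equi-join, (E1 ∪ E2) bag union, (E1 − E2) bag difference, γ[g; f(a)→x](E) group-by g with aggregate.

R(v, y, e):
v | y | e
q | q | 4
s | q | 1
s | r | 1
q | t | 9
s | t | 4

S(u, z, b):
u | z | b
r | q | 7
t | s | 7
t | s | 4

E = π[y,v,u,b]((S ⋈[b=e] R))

Per-node cardinality:
  S → 3
  R → 5
  (S ⋈[b=e] R) → 2
  π[y,v,u,b]((S ⋈[b=e] R)) → 2

|E| = 2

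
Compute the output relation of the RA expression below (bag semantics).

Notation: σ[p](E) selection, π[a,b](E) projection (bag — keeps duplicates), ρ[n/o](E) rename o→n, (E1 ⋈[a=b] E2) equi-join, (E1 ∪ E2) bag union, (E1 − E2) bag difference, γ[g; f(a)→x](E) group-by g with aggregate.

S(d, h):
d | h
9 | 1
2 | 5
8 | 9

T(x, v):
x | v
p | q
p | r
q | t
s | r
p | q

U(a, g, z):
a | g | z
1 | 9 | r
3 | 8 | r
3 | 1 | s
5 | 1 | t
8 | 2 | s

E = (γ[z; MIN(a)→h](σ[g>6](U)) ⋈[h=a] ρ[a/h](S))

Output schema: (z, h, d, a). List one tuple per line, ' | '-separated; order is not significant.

Subexpression sizes:
  U → 5
  σ[g>6](U) → 2
  γ[z; MIN(a)→h](σ[g>6](U)) → 1
  S → 3
  ρ[a/h](S) → 3
  (γ[z; MIN(a)→h](σ[g>6](U)) ⋈[h=a] ρ[a/h](S)) → 1

== RESULT ==
z | h | d | a
r | 1 | 9 | 1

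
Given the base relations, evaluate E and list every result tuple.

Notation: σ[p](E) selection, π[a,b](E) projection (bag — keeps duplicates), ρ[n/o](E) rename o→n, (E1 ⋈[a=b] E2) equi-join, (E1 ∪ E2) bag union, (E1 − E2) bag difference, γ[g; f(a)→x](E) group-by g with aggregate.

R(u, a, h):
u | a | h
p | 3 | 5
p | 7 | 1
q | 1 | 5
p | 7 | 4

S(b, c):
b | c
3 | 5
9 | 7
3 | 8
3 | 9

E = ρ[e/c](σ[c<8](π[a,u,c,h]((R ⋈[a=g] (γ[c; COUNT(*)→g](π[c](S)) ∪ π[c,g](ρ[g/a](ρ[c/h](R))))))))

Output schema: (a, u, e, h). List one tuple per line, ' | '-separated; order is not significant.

Subexpression sizes:
  R → 4
  S → 4
  π[c](S) → 4
  γ[c; COUNT(*)→g](π[c](S)) → 4
  R → 4
  ρ[c/h](R) → 4
  ρ[g/a](ρ[c/h](R)) → 4
  π[c,g](ρ[g/a](ρ[c/h](R))) → 4
  (γ[c; COUNT(*)→g](π[c](S)) ∪ π[c,g](ρ[g/a](ρ[c/h](R)))) → 8
  (R ⋈[a=g] (γ[c; COUNT(*)→g](π[c](S)) ∪ π[c,g](ρ[g/a](ρ[c/h](R))))) → 10
  π[a,u,c,h]((R ⋈[a=g] (γ[c; COUNT(*)→g](π[c](S)) ∪ π[c,g](ρ[g/a](ρ[c/h](R)))))) → 10
  σ[c<8](π[a,u,c,h]((R ⋈[a=g] (γ[c; COUNT(*)→g](π[c](S)) ∪ π[c,g](ρ[g/a](ρ[c/h](R))))))) → 8
  ρ[e/c](σ[c<8](π[a,u,c,h]((R ⋈[a=g] (γ[c; COUNT(*)→g](π[c](S)) ∪ π[c,g](ρ[g/a](ρ[c/h](R)))))))) → 8

== RESULT ==
a | u | e | h
1 | q | 5 | 5
1 | q | 5 | 5
1 | q | 7 | 5
3 | p | 5 | 5
7 | p | 1 | 1
7 | p | 1 | 4
7 | p | 4 | 1
7 | p | 4 | 4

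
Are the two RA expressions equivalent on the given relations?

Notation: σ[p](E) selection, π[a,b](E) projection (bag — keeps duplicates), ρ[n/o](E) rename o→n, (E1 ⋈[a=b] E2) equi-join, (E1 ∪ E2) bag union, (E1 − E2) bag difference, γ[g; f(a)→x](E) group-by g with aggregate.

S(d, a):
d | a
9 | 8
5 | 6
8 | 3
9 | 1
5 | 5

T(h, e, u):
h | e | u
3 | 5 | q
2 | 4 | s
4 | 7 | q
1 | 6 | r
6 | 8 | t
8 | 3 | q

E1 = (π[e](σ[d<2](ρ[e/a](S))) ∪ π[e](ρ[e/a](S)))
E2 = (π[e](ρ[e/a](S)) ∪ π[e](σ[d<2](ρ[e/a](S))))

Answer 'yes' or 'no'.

E1 stepwise |·|:
  S → 5
  ρ[e/a](S) → 5
  σ[d<2](ρ[e/a](S)) → 0
  π[e](σ[d<2](ρ[e/a](S))) → 0
  S → 5
  ρ[e/a](S) → 5
  π[e](ρ[e/a](S)) → 5
  (π[e](σ[d<2](ρ[e/a](S))) ∪ π[e](ρ[e/a](S))) → 5
E2 stepwise |·|:
  S → 5
  ρ[e/a](S) → 5
  π[e](ρ[e/a](S)) → 5
  S → 5
  ρ[e/a](S) → 5
  σ[d<2](ρ[e/a](S)) → 0
  π[e](σ[d<2](ρ[e/a](S))) → 0
  (π[e](ρ[e/a](S)) ∪ π[e](σ[d<2](ρ[e/a](S)))) → 5

E1 and E2 produce the same multiset:
e
1
3
5
6
8

yes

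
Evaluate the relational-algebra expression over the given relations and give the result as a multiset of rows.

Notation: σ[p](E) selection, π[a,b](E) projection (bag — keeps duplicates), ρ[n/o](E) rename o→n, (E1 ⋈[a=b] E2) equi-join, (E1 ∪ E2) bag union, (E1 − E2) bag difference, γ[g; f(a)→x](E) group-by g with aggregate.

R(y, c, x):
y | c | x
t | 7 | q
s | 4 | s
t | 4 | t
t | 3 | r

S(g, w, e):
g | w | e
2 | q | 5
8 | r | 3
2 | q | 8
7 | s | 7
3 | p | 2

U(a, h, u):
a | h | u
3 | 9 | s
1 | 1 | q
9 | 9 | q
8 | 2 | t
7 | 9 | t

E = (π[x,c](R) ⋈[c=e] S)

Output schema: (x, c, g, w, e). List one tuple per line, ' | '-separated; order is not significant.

Subexpression sizes:
  R → 4
  π[x,c](R) → 4
  S → 5
  (π[x,c](R) ⋈[c=e] S) → 2

== RESULT ==
x | c | g | w | e
q | 7 | 7 | s | 7
r | 3 | 8 | r | 3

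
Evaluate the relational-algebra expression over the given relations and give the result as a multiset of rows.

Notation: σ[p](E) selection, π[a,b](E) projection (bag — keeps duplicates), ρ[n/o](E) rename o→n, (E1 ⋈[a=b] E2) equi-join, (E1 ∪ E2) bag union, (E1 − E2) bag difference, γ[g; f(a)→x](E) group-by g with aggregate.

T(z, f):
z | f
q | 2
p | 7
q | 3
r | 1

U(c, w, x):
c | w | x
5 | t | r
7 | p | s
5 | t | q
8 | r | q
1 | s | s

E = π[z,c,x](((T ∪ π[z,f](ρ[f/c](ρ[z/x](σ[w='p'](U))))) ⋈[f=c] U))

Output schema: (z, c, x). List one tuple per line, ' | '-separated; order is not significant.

Subexpression sizes:
  T → 4
  U → 5
  σ[w='p'](U) → 1
  ρ[z/x](σ[w='p'](U)) → 1
  ρ[f/c](ρ[z/x](σ[w='p'](U))) → 1
  π[z,f](ρ[f/c](ρ[z/x](σ[w='p'](U)))) → 1
  (T ∪ π[z,f](ρ[f/c](ρ[z/x](σ[w='p'](U))))) → 5
  U → 5
  ((T ∪ π[z,f](ρ[f/c](ρ[z/x](σ[w='p'](U))))) ⋈[f=c] U) → 3
  π[z,c,x](((T ∪ π[z,f](ρ[f/c](ρ[z/x](σ[w='p'](U))))) ⋈[f=c] U)) → 3

== RESULT ==
z | c | x
p | 7 | s
r | 1 | s
s | 7 | s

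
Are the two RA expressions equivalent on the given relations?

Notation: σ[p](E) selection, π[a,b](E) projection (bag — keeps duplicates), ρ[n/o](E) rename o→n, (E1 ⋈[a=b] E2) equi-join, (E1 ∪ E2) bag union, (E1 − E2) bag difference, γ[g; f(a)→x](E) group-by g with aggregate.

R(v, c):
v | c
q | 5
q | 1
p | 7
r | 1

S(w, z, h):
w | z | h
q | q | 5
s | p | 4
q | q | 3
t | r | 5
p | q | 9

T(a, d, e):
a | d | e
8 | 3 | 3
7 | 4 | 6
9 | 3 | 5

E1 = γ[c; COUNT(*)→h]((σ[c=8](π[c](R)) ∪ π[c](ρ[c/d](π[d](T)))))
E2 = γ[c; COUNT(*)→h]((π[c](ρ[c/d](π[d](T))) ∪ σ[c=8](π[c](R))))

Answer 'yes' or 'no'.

E1 stepwise |·|:
  R → 4
  π[c](R) → 4
  σ[c=8](π[c](R)) → 0
  T → 3
  π[d](T) → 3
  ρ[c/d](π[d](T)) → 3
  π[c](ρ[c/d](π[d](T))) → 3
  (σ[c=8](π[c](R)) ∪ π[c](ρ[c/d](π[d](T)))) → 3
  γ[c; COUNT(*)→h]((σ[c=8](π[c](R)) ∪ π[c](ρ[c/d](π[d](T))))) → 2
E2 stepwise |·|:
  T → 3
  π[d](T) → 3
  ρ[c/d](π[d](T)) → 3
  π[c](ρ[c/d](π[d](T))) → 3
  R → 4
  π[c](R) → 4
  σ[c=8](π[c](R)) → 0
  (π[c](ρ[c/d](π[d](T))) ∪ σ[c=8](π[c](R))) → 3
  γ[c; COUNT(*)→h]((π[c](ρ[c/d](π[d](T))) ∪ σ[c=8](π[c](R)))) → 2

E1 and E2 produce the same multiset:
c | h
3 | 2
4 | 1

yes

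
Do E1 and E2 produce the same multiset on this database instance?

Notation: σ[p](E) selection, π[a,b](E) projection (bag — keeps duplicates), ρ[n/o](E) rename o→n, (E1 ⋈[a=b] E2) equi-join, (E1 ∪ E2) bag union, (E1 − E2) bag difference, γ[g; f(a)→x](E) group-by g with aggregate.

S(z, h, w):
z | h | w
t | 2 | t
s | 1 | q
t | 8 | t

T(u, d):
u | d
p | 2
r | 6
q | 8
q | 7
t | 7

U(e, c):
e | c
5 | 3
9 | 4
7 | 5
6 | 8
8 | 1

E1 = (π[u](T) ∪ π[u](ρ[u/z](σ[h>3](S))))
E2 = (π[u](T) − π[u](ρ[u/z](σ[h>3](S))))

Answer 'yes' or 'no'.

E1 row counts bottom-up:
  T → 5
  π[u](T) → 5
  S → 3
  σ[h>3](S) → 1
  ρ[u/z](σ[h>3](S)) → 1
  π[u](ρ[u/z](σ[h>3](S))) → 1
  (π[u](T) ∪ π[u](ρ[u/z](σ[h>3](S)))) → 6
E2 row counts bottom-up:
  T → 5
  π[u](T) → 5
  S → 3
  σ[h>3](S) → 1
  ρ[u/z](σ[h>3](S)) → 1
  π[u](ρ[u/z](σ[h>3](S))) → 1
  (π[u](T) − π[u](ρ[u/z](σ[h>3](S)))) → 4

E1 result:
u
p
q
q
r
t
t
E2 result:
u
p
q
q
r
Witness: ('t',) appears 2× in E1 but 0× in E2.

no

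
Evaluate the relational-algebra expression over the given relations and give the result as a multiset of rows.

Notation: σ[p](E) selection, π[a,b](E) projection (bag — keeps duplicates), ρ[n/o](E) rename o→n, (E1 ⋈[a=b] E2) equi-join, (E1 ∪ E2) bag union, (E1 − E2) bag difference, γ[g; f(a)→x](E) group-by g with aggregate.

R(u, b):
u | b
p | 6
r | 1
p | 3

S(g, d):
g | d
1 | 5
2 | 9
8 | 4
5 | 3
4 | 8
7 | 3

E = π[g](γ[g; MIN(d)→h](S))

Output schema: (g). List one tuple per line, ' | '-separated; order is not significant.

Per-node cardinality:
  S → 6
  γ[g; MIN(d)→h](S) → 6
  π[g](γ[g; MIN(d)→h](S)) → 6

== RESULT ==
g
1
2
4
5
7
8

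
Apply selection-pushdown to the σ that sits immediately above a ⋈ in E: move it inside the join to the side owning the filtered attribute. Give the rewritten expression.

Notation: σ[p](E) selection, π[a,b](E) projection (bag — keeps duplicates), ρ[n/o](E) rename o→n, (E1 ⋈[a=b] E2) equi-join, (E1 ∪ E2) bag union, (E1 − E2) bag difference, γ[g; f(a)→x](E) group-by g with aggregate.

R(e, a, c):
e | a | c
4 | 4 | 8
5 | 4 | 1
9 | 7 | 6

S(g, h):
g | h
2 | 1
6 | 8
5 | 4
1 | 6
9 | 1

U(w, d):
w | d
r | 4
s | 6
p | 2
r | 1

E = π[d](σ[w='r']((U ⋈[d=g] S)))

σ filters on w, owned by the left side.
E' = π[d]((σ[w='r'](U) ⋈[d=g] S))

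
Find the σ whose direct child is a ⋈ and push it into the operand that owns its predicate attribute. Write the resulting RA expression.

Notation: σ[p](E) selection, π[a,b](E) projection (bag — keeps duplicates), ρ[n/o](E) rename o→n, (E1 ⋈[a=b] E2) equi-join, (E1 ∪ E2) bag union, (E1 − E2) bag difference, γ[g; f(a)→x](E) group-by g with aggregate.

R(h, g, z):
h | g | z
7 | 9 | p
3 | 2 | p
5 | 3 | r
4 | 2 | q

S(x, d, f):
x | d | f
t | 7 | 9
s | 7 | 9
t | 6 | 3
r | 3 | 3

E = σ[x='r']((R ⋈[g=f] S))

σ filters on x, owned by the right side.
E' = (R ⋈[g=f] σ[x='r'](S))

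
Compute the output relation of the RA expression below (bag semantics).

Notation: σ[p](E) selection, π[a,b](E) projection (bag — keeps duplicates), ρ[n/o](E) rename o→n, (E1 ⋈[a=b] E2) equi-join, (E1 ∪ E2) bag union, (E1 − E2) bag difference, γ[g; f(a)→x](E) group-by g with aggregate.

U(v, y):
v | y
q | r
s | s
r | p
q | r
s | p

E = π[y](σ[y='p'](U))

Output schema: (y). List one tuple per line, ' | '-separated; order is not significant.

Stepwise |·|:
  U → 5
  σ[y='p'](U) → 2
  π[y](σ[y='p'](U)) → 2

== RESULT ==
y
p
p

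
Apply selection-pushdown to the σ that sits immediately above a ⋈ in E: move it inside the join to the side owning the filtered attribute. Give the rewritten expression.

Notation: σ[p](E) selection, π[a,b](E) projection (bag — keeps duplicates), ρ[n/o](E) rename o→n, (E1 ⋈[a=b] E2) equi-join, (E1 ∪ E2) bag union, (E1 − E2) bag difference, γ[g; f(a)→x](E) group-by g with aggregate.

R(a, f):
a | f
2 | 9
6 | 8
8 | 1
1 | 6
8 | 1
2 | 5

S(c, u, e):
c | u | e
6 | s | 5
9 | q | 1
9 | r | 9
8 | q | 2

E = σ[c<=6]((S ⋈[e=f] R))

σ filters on c, owned by the left side.
E' = (σ[c<=6](S) ⋈[e=f] R)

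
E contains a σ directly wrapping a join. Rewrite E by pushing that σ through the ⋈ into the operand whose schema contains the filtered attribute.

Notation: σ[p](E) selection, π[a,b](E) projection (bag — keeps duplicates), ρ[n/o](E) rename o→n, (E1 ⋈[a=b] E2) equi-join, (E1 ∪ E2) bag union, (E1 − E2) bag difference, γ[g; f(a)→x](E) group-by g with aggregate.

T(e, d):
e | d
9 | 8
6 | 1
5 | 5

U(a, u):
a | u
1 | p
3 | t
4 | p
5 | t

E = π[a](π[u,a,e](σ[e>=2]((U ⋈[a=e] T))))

σ filters on e, owned by the right side.
E' = π[a](π[u,a,e]((U ⋈[a=e] σ[e>=2](T))))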